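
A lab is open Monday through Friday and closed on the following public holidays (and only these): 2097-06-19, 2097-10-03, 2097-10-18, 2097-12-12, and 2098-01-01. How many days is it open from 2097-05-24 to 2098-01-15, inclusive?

164 business days

2097-05-24 is a Friday.
From 2097-05-24 to 2098-01-15 is 237 days inclusive.
237 = 7 × 33 + 6, so there are 33 full weeks plus 6 extra days.
Each full week contributes 5 weekdays (Mon–Fri): 33 × 5 = 165.
The 6 extra days are Fri, Sat, Sun, Mon, Tue, Wed — 4 of them qualify.
Total: 165 + 4 = 169.
Holidays: 2097-06-19 (Wed); 2097-10-03 (Thu); 2097-10-18 (Fri); 2097-12-12 (Thu); 2098-01-01 (Wed).
All 5 holidays fall on weekdays, so subtract 5.
Business days: 169 − 5 = 164.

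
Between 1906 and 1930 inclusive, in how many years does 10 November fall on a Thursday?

3

Day of week of November 10 in each year:
1906: Sat, 1907: Sun, 1908: Tue, 1909: Wed, 1910: Thu ✓, 1911: Fri, 1912: Sun, 1913: Mon, 1914: Tue, 1915: Wed, 1916: Fri, 1917: Sat, 1918: Sun, 1919: Mon, 1920: Wed, 1921: Thu ✓, 1922: Fri, 1923: Sat, 1924: Mon, 1925: Tue, 1926: Wed, 1927: Thu ✓, 1928: Sat, 1929: Sun, 1930: Mon
Thursdays: 1910, 1921, 1927.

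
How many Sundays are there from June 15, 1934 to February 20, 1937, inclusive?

June 15, 1934 is a Friday.
From June 15, 1934 to February 20, 1937 is 982 days inclusive.
982 = 7 × 140 + 2, so there are 140 full weeks plus 2 extra days.
Each full week contributes one Sunday: 140 so far.
The 2 extra days are Friday, Saturday — none qualify.
Total: 140 + 0 = 140.

140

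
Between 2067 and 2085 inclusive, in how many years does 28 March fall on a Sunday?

Day of week of March 28 in each year:
2067: Mon, 2068: Wed, 2069: Thu, 2070: Fri, 2071: Sat, 2072: Mon, 2073: Tue, 2074: Wed, 2075: Thu, 2076: Sat, 2077: Sun ✓, 2078: Mon, 2079: Tue, 2080: Thu, 2081: Fri, 2082: Sat, 2083: Sun ✓, 2084: Tue, 2085: Wed
Sundays: 2077, 2083.

2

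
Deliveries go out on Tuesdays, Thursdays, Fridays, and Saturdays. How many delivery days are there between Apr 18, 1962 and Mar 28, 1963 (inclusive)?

197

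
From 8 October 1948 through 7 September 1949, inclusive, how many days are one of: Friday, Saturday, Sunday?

144

8 October 1948 is a Friday.
The range spans 335 days (inclusive of both endpoints).
335 = 7 × 47 + 6, so there are 47 full weeks plus 6 extra days.
Each full week contributes 3 days from the set (Fri, Sat, Sun): 47 × 3 = 141.
The 6 extra days are Friday, Saturday, Sunday, Monday, Tuesday, Wednesday — 3 of them qualify.
Total: 141 + 3 = 144.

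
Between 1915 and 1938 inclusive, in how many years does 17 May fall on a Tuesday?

4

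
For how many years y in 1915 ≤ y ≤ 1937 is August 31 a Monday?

Day of week of August 31 in each year:
1915: Tue, 1916: Thu, 1917: Fri, 1918: Sat, 1919: Sun, 1920: Tue, 1921: Wed, 1922: Thu, 1923: Fri, 1924: Sun, 1925: Mon ✓, 1926: Tue, 1927: Wed, 1928: Fri, 1929: Sat, 1930: Sun, 1931: Mon ✓, 1932: Wed, 1933: Thu, 1934: Fri, 1935: Sat, 1936: Mon ✓, 1937: Tue
Mondays: 1925, 1931, 1936.

3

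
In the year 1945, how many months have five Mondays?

A month has five Mondays exactly when Monday falls within its first (length − 28) days.
Jan: 31 days, starts Mon → 5 of Mon, Tue, Wed ✓
Feb: 28 days, starts Thu → 5 of (none)
Mar: 31 days, starts Thu → 5 of Thu, Fri, Sat
Apr: 30 days, starts Sun → 5 of Sun, Mon ✓
May: 31 days, starts Tue → 5 of Tue, Wed, Thu
Jun: 30 days, starts Fri → 5 of Fri, Sat
Jul: 31 days, starts Sun → 5 of Sun, Mon, Tue ✓
Aug: 31 days, starts Wed → 5 of Wed, Thu, Fri
Sep: 30 days, starts Sat → 5 of Sat, Sun
Oct: 31 days, starts Mon → 5 of Mon, Tue, Wed ✓
Nov: 30 days, starts Thu → 5 of Thu, Fri
Dec: 31 days, starts Sat → 5 of Sat, Sun, Mon ✓
Months with five Mondays: Jan, Apr, Jul, Oct, Dec.

5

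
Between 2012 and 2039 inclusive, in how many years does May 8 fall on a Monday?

Day of week of May 8 in each year:
2012: Tue, 2013: Wed, 2014: Thu, 2015: Fri, 2016: Sun, 2017: Mon ✓, 2018: Tue, 2019: Wed, 2020: Fri, 2021: Sat, 2022: Sun, 2023: Mon ✓, 2024: Wed, 2025: Thu, 2026: Fri, 2027: Sat, 2028: Mon ✓, 2029: Tue, 2030: Wed, 2031: Thu, 2032: Sat, 2033: Sun, 2034: Mon ✓, 2035: Tue, 2036: Thu, 2037: Fri, 2038: Sat, 2039: Sun
Mondays: 2017, 2023, 2028, 2034.

4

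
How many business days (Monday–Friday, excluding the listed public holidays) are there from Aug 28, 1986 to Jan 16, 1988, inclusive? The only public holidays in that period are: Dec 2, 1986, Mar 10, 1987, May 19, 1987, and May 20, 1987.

Aug 28, 1986 is a Thursday.
From Aug 28, 1986 to Jan 16, 1988 is 507 days inclusive.
507 = 7 × 72 + 3, so there are 72 full weeks plus 3 extra days.
Each full week contributes 5 weekdays (Mon–Fri): 72 × 5 = 360.
The 3 extra days are Thursday, Friday, Saturday — 2 of them qualify.
Total: 360 + 2 = 362.
Holidays: Dec 2, 1986 (Tue); Mar 10, 1987 (Tue); May 19, 1987 (Tue); May 20, 1987 (Wed).
All 4 holidays fall on weekdays, so subtract 4.
Business days: 362 − 4 = 358.

358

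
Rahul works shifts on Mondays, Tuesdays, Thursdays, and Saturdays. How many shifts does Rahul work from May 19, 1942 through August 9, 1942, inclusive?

May 19, 1942 is a Tuesday.
That's 83 days from start to end, counting both.
83 = 7 × 11 + 6, so there are 11 full weeks plus 6 extra days.
Each full week contributes 4 days from the set (Mon, Tue, Thu, Sat): 11 × 4 = 44.
The 6 extra days are Tuesday, Wednesday, Thursday, Friday, Saturday, Sunday — 3 of them qualify.
Total: 44 + 3 = 47.

47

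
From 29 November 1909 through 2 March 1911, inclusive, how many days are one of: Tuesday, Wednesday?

132

29 November 1909 is a Monday.
That's 459 days from start to end, counting both.
459 = 7 × 65 + 4, so there are 65 full weeks plus 4 extra days.
Each full week contributes 2 days from the set (Tue, Wed): 65 × 2 = 130.
The 4 extra days are Mon, Tue, Wed, Thu — 2 of them qualify.
Total: 130 + 2 = 132.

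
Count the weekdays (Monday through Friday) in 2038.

January 1, 2038 is a Friday.
From January 1, 2038 to December 31, 2038 is 365 days inclusive.
365 = 7 × 52 + 1, so there are 52 full weeks plus 1 extra day.
Each full week contributes 5 weekdays (Mon–Fri): 52 × 5 = 260.
The 1 extra day is Friday — 1 of them qualifies.
Total: 260 + 1 = 261.

261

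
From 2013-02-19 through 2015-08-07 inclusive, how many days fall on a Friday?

2013-02-19 is a Tuesday.
From 2013-02-19 to 2015-08-07 is 900 days inclusive.
900 = 7 × 128 + 4, so there are 128 full weeks plus 4 extra days.
Each full week contributes one Friday: 128 so far.
The 4 extra days are Tuesday, Wednesday, Thursday, Friday — 1 of them qualifies.
Total: 128 + 1 = 129.

129 Fridays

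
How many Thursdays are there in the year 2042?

52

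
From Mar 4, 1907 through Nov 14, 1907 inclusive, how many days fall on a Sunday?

Mar 4, 1907 is a Monday.
The range spans 256 days (inclusive of both endpoints).
256 = 7 × 36 + 4, so there are 36 full weeks plus 4 extra days.
Each full week contributes one Sunday: 36 so far.
The 4 extra days are Mon, Tue, Wed, Thu — none qualify.
Total: 36 + 0 = 36.

36 Sundays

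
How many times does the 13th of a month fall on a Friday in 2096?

The 13th falls on a Friday when the month's 13th has weekday Fri.
Jan 13 is Fri ✓; Feb 13 is Mon; Mar 13 is Tue; Apr 13 is Fri ✓; May 13 is Sun; Jun 13 is Wed; Jul 13 is Fri ✓; Aug 13 is Mon; Sep 13 is Thu; Oct 13 is Sat; Nov 13 is Tue; Dec 13 is Thu.
Friday the 13ths: Jan, Apr, Jul.

3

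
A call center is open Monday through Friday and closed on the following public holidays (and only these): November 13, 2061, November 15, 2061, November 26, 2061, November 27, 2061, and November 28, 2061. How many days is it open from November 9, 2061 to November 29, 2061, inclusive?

13

November 9, 2061 is a Wednesday.
From November 9, 2061 to November 29, 2061 is 21 days inclusive.
21 = 7 × 3, so the span is exactly 3 full weeks.
Each full week contributes 5 weekdays (Mon–Fri): 3 × 5 = 15.
Total: 15.
Holidays: November 13, 2061 (Sun); November 15, 2061 (Tue); November 26, 2061 (Sat); November 27, 2061 (Sun); November 28, 2061 (Mon).
2 of the 5 holidays fall on weekdays; the rest are weekends and were already excluded.
Business days: 15 − 2 = 13.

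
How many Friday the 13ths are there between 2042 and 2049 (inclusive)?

Friday-the-13ths by year:
2042: Jun
2043: Feb, Mar, Nov
2044: May
2045: Jan, Oct
2046: Apr, Jul
2047: Sep, Dec
2048: Mar, Nov
2049: Aug

14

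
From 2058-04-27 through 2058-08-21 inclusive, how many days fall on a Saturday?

2058-04-27 is a Saturday.
From 2058-04-27 to 2058-08-21 is 117 days inclusive.
117 = 7 × 16 + 5, so there are 16 full weeks plus 5 extra days.
Each full week contributes one Saturday: 16 so far.
The 5 extra days are Sat, Sun, Mon, Tue, Wed — 1 of them qualifies.
Total: 16 + 1 = 17.

17 Saturdays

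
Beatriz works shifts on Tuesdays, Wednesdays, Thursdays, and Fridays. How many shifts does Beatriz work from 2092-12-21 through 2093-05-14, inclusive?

2092-12-21 is a Sunday.
The range spans 145 days (inclusive of both endpoints).
145 = 7 × 20 + 5, so there are 20 full weeks plus 5 extra days.
Each full week contributes 4 days from the set (Tue, Wed, Thu, Fri): 20 × 4 = 80.
The 5 extra days are Sunday, Monday, Tuesday, Wednesday, Thursday — 3 of them qualify.
Total: 80 + 3 = 83.

83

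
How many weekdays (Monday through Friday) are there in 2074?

2074-01-01 is a Monday.
The range spans 365 days (inclusive of both endpoints).
365 = 7 × 52 + 1, so there are 52 full weeks plus 1 extra day.
Each full week contributes 5 weekdays (Mon–Fri): 52 × 5 = 260.
The 1 extra day is Monday — 1 of them qualifies.
Total: 260 + 1 = 261.

261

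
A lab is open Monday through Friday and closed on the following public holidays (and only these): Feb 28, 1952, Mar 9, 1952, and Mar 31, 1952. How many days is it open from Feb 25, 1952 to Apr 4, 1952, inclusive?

28

Feb 25, 1952 is a Monday.
That's 40 days from start to end, counting both.
40 = 7 × 5 + 5, so there are 5 full weeks plus 5 extra days.
Each full week contributes 5 weekdays (Mon–Fri): 5 × 5 = 25.
The 5 extra days are Mon, Tue, Wed, Thu, Fri — 5 of them qualify.
Total: 25 + 5 = 30.
Holidays: Feb 28, 1952 (Thu); Mar 9, 1952 (Sun); Mar 31, 1952 (Mon).
2 of the 3 holidays fall on weekdays; the rest are weekends and were already excluded.
Business days: 30 − 2 = 28.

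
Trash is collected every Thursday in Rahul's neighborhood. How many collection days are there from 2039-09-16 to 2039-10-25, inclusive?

5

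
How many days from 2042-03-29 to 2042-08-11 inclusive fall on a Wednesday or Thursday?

38

2042-03-29 is a Saturday.
That's 136 days from start to end, counting both.
136 = 7 × 19 + 3, so there are 19 full weeks plus 3 extra days.
Each full week contributes 2 days from the set (Wed, Thu): 19 × 2 = 38.
The 3 extra days are Saturday, Sunday, Monday — none qualify.
Total: 38 + 0 = 38.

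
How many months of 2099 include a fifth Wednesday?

4

A month has five Wednesdays exactly when Wednesday falls within its first (length − 28) days.
Jan: 31 days, starts Thu → 5 of Thu, Fri, Sat
Feb: 28 days, starts Sun → 5 of (none)
Mar: 31 days, starts Sun → 5 of Sun, Mon, Tue
Apr: 30 days, starts Wed → 5 of Wed, Thu ✓
May: 31 days, starts Fri → 5 of Fri, Sat, Sun
Jun: 30 days, starts Mon → 5 of Mon, Tue
Jul: 31 days, starts Wed → 5 of Wed, Thu, Fri ✓
Aug: 31 days, starts Sat → 5 of Sat, Sun, Mon
Sep: 30 days, starts Tue → 5 of Tue, Wed ✓
Oct: 31 days, starts Thu → 5 of Thu, Fri, Sat
Nov: 30 days, starts Sun → 5 of Sun, Mon
Dec: 31 days, starts Tue → 5 of Tue, Wed, Thu ✓
Months with five Wednesdays: Apr, Jul, Sep, Dec.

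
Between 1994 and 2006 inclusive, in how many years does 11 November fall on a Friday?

2

Day of week of November 11 in each year:
1994: Fri ✓, 1995: Sat, 1996: Mon, 1997: Tue, 1998: Wed, 1999: Thu, 2000: Sat, 2001: Sun, 2002: Mon, 2003: Tue, 2004: Thu, 2005: Fri ✓, 2006: Sat
Fridays: 1994, 2005.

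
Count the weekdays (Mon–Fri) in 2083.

Jan 1, 2083 is a Friday.
The range spans 365 days (inclusive of both endpoints).
365 = 7 × 52 + 1, so there are 52 full weeks plus 1 extra day.
Each full week contributes 5 weekdays (Mon–Fri): 52 × 5 = 260.
The 1 extra day is Fri — 1 of them qualifies.
Total: 260 + 1 = 261.

261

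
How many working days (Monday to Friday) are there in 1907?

1 January 1907 is a Tuesday.
That's 365 days from start to end, counting both.
365 = 7 × 52 + 1, so there are 52 full weeks plus 1 extra day.
Each full week contributes 5 weekdays (Mon–Fri): 52 × 5 = 260.
The 1 extra day is Tue — 1 of them qualifies.
Total: 260 + 1 = 261.

261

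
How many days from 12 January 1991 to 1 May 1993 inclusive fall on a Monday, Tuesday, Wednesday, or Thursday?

12 January 1991 is a Saturday.
From 12 January 1991 to 1 May 1993 is 841 days inclusive.
841 = 7 × 120 + 1, so there are 120 full weeks plus 1 extra day.
Each full week contributes 4 days from the set (Mon, Tue, Wed, Thu): 120 × 4 = 480.
The 1 extra day is Saturday — none qualify.
Total: 480 + 0 = 480.

480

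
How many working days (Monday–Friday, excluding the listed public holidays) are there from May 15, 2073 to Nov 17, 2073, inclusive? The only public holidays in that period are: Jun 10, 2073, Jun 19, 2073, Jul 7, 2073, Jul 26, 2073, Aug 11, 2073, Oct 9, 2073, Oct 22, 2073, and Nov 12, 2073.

130

May 15, 2073 is a Monday.
The range spans 187 days (inclusive of both endpoints).
187 = 7 × 26 + 5, so there are 26 full weeks plus 5 extra days.
Each full week contributes 5 weekdays (Mon–Fri): 26 × 5 = 130.
The 5 extra days are Mon, Tue, Wed, Thu, Fri — 5 of them qualify.
Total: 130 + 5 = 135.
Holidays: Jun 10, 2073 (Sat); Jun 19, 2073 (Mon); Jul 7, 2073 (Fri); Jul 26, 2073 (Wed); Aug 11, 2073 (Fri); Oct 9, 2073 (Mon); Oct 22, 2073 (Sun); Nov 12, 2073 (Sun).
5 of the 8 holidays fall on weekdays; the rest are weekends and were already excluded.
Business days: 135 − 5 = 130.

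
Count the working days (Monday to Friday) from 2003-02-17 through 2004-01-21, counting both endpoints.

2003-02-17 is a Monday.
That's 339 days from start to end, counting both.
339 = 7 × 48 + 3, so there are 48 full weeks plus 3 extra days.
Each full week contributes 5 weekdays (Mon–Fri): 48 × 5 = 240.
The 3 extra days are Monday, Tuesday, Wednesday — 3 of them qualify.
Total: 240 + 3 = 243.

243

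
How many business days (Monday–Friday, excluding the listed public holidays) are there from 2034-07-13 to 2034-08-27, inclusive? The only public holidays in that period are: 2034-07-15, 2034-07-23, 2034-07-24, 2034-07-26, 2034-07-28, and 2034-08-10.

2034-07-13 is a Thursday.
From 2034-07-13 to 2034-08-27 is 46 days inclusive.
46 = 7 × 6 + 4, so there are 6 full weeks plus 4 extra days.
Each full week contributes 5 weekdays (Mon–Fri): 6 × 5 = 30.
The 4 extra days are Thu, Fri, Sat, Sun — 2 of them qualify.
Total: 30 + 2 = 32.
Holidays: 2034-07-15 (Sat); 2034-07-23 (Sun); 2034-07-24 (Mon); 2034-07-26 (Wed); 2034-07-28 (Fri); 2034-08-10 (Thu).
4 of the 6 holidays fall on weekdays; the rest are weekends and were already excluded.
Business days: 32 − 4 = 28.

28 business days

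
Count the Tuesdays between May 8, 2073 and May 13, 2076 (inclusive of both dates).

May 8, 2073 is a Monday.
From May 8, 2073 to May 13, 2076 is 1102 days inclusive.
1102 = 7 × 157 + 3, so there are 157 full weeks plus 3 extra days.
Each full week contributes one Tuesday: 157 so far.
The 3 extra days are Monday, Tuesday, Wednesday — 1 of them qualifies.
Total: 157 + 1 = 158.

158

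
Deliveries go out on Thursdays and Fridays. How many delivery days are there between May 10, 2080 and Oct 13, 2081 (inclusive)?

149

May 10, 2080 is a Friday.
That's 522 days from start to end, counting both.
522 = 7 × 74 + 4, so there are 74 full weeks plus 4 extra days.
Each full week contributes 2 days from the set (Thu, Fri): 74 × 2 = 148.
The 4 extra days are Fri, Sat, Sun, Mon — 1 of them qualifies.
Total: 148 + 1 = 149.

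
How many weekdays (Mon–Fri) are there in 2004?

262

1 January 2004 is a Thursday.
The range spans 366 days (inclusive of both endpoints).
366 = 7 × 52 + 2, so there are 52 full weeks plus 2 extra days.
Each full week contributes 5 weekdays (Mon–Fri): 52 × 5 = 260.
The 2 extra days are Thursday, Friday — 2 of them qualify.
Total: 260 + 2 = 262.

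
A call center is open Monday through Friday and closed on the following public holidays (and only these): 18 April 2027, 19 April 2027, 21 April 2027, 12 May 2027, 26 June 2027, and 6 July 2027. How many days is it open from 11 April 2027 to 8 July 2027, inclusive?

11 April 2027 is a Sunday.
The range spans 89 days (inclusive of both endpoints).
89 = 7 × 12 + 5, so there are 12 full weeks plus 5 extra days.
Each full week contributes 5 weekdays (Mon–Fri): 12 × 5 = 60.
The 5 extra days are Sunday, Monday, Tuesday, Wednesday, Thursday — 4 of them qualify.
Total: 60 + 4 = 64.
Holidays: 18 April 2027 (Sun); 19 April 2027 (Mon); 21 April 2027 (Wed); 12 May 2027 (Wed); 26 June 2027 (Sat); 6 July 2027 (Tue).
4 of the 6 holidays fall on weekdays; the rest are weekends and were already excluded.
Business days: 64 − 4 = 60.

60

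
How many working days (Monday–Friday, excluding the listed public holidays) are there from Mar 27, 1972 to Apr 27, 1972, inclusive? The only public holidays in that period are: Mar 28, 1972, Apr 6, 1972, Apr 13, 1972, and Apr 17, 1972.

Mar 27, 1972 is a Monday.
That's 32 days from start to end, counting both.
32 = 7 × 4 + 4, so there are 4 full weeks plus 4 extra days.
Each full week contributes 5 weekdays (Mon–Fri): 4 × 5 = 20.
The 4 extra days are Monday, Tuesday, Wednesday, Thursday — 4 of them qualify.
Total: 20 + 4 = 24.
Holidays: Mar 28, 1972 (Tue); Apr 6, 1972 (Thu); Apr 13, 1972 (Thu); Apr 17, 1972 (Mon).
All 4 holidays fall on weekdays, so subtract 4.
Business days: 24 − 4 = 20.

20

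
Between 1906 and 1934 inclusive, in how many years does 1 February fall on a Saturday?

Day of week of February 1 in each year:
1906: Thu, 1907: Fri, 1908: Sat ✓, 1909: Mon, 1910: Tue, 1911: Wed, 1912: Thu, 1913: Sat ✓, 1914: Sun, 1915: Mon, 1916: Tue, 1917: Thu, 1918: Fri, 1919: Sat ✓, 1920: Sun, 1921: Tue, 1922: Wed, 1923: Thu, 1924: Fri, 1925: Sun, 1926: Mon, 1927: Tue, 1928: Wed, 1929: Fri, 1930: Sat ✓, 1931: Sun, 1932: Mon, 1933: Wed, 1934: Thu
Saturdays: 1908, 1913, 1919, 1930.

4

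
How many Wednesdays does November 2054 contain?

4

November 1, 2054 is a Sunday.
The range spans 30 days (inclusive of both endpoints).
30 = 7 × 4 + 2, so there are 4 full weeks plus 2 extra days.
Each full week contributes one Wednesday: 4 so far.
The 2 extra days are Sun, Mon — none qualify.
Total: 4 + 0 = 4.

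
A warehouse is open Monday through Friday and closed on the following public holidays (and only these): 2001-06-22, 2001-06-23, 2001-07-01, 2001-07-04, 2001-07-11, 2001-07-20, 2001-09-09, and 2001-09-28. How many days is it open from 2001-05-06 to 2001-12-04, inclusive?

2001-05-06 is a Sunday.
That's 213 days from start to end, counting both.
213 = 7 × 30 + 3, so there are 30 full weeks plus 3 extra days.
Each full week contributes 5 weekdays (Mon–Fri): 30 × 5 = 150.
The 3 extra days are Sun, Mon, Tue — 2 of them qualify.
Total: 150 + 2 = 152.
Holidays: 2001-06-22 (Fri); 2001-06-23 (Sat); 2001-07-01 (Sun); 2001-07-04 (Wed); 2001-07-11 (Wed); 2001-07-20 (Fri); 2001-09-09 (Sun); 2001-09-28 (Fri).
5 of the 8 holidays fall on weekdays; the rest are weekends and were already excluded.
Business days: 152 − 5 = 147.

147 business days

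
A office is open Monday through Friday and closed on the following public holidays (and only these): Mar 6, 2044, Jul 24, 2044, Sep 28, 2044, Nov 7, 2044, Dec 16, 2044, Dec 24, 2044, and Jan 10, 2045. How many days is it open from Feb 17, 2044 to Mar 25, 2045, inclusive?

Feb 17, 2044 is a Wednesday.
That's 403 days from start to end, counting both.
403 = 7 × 57 + 4, so there are 57 full weeks plus 4 extra days.
Each full week contributes 5 weekdays (Mon–Fri): 57 × 5 = 285.
The 4 extra days are Wednesday, Thursday, Friday, Saturday — 3 of them qualify.
Total: 285 + 3 = 288.
Holidays: Mar 6, 2044 (Sun); Jul 24, 2044 (Sun); Sep 28, 2044 (Wed); Nov 7, 2044 (Mon); Dec 16, 2044 (Fri); Dec 24, 2044 (Sat); Jan 10, 2045 (Tue).
4 of the 7 holidays fall on weekdays; the rest are weekends and were already excluded.
Business days: 288 − 4 = 284.

284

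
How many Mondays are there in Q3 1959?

13

1 July 1959 is a Wednesday.
That's 92 days from start to end, counting both.
92 = 7 × 13 + 1, so there are 13 full weeks plus 1 extra day.
Each full week contributes one Monday: 13 so far.
The 1 extra day is Wednesday — none qualify.
Total: 13 + 0 = 13.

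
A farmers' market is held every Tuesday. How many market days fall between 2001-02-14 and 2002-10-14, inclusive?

86 Tuesdays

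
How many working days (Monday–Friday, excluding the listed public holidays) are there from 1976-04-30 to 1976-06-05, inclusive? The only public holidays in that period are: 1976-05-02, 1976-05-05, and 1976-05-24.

24 working days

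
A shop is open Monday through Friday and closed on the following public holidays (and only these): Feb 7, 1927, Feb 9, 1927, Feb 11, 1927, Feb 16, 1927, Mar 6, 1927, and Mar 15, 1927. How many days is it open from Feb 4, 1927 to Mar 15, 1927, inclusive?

23

Feb 4, 1927 is a Friday.
That's 40 days from start to end, counting both.
40 = 7 × 5 + 5, so there are 5 full weeks plus 5 extra days.
Each full week contributes 5 weekdays (Mon–Fri): 5 × 5 = 25.
The 5 extra days are Friday, Saturday, Sunday, Monday, Tuesday — 3 of them qualify.
Total: 25 + 3 = 28.
Holidays: Feb 7, 1927 (Mon); Feb 9, 1927 (Wed); Feb 11, 1927 (Fri); Feb 16, 1927 (Wed); Mar 6, 1927 (Sun); Mar 15, 1927 (Tue).
5 of the 6 holidays fall on weekdays; the rest are weekends and were already excluded.
Business days: 28 − 5 = 23.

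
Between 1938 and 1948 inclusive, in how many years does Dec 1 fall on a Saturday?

1

Day of week of December 1 in each year:
1938: Thu, 1939: Fri, 1940: Sun, 1941: Mon, 1942: Tue, 1943: Wed, 1944: Fri, 1945: Sat ✓, 1946: Sun, 1947: Mon, 1948: Wed
Saturdays: 1945.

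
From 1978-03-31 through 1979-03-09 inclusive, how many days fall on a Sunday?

49 Sundays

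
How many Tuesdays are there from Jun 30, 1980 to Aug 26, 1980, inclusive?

Jun 30, 1980 is a Monday.
The range spans 58 days (inclusive of both endpoints).
58 = 7 × 8 + 2, so there are 8 full weeks plus 2 extra days.
Each full week contributes one Tuesday: 8 so far.
The 2 extra days are Monday, Tuesday — 1 of them qualifies.
Total: 8 + 1 = 9.

9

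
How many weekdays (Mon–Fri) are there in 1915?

1915-01-01 is a Friday.
From 1915-01-01 to 1915-12-31 is 365 days inclusive.
365 = 7 × 52 + 1, so there are 52 full weeks plus 1 extra day.
Each full week contributes 5 weekdays (Mon–Fri): 52 × 5 = 260.
The 1 extra day is Friday — 1 of them qualifies.
Total: 260 + 1 = 261.

261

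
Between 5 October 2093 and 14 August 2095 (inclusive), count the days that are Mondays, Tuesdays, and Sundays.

5 October 2093 is a Monday.
That's 679 days from start to end, counting both.
679 = 7 × 97, so the span is exactly 97 full weeks.
Each full week contributes 3 days from the set (Mon, Tue, Sun): 97 × 3 = 291.

291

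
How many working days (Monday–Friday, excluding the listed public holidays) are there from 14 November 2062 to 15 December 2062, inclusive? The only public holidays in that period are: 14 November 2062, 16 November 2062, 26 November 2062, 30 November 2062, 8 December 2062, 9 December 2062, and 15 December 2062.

19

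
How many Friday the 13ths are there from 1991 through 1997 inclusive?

Friday-the-13ths by year:
1991: Sep, Dec
1992: Mar, Nov
1993: Aug
1994: May
1995: Jan, Oct
1996: Sep, Dec
1997: Jun

11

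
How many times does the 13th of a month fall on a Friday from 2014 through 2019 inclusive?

Friday-the-13ths by year:
2014: Jun
2015: Feb, Mar, Nov
2016: May
2017: Jan, Oct
2018: Apr, Jul
2019: Sep, Dec

11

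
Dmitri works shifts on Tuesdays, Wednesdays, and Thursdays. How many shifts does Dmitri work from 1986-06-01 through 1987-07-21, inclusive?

1986-06-01 is a Sunday.
The range spans 416 days (inclusive of both endpoints).
416 = 7 × 59 + 3, so there are 59 full weeks plus 3 extra days.
Each full week contributes 3 days from the set (Tue, Wed, Thu): 59 × 3 = 177.
The 3 extra days are Sunday, Monday, Tuesday — 1 of them qualifies.
Total: 177 + 1 = 178.

178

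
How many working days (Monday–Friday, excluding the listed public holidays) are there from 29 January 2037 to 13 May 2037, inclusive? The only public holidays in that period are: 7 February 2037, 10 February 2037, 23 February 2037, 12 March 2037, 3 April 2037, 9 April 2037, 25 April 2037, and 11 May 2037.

69

29 January 2037 is a Thursday.
From 29 January 2037 to 13 May 2037 is 105 days inclusive.
105 = 7 × 15, so the span is exactly 15 full weeks.
Each full week contributes 5 weekdays (Mon–Fri): 15 × 5 = 75.
Holidays: 7 February 2037 (Sat); 10 February 2037 (Tue); 23 February 2037 (Mon); 12 March 2037 (Thu); 3 April 2037 (Fri); 9 April 2037 (Thu); 25 April 2037 (Sat); 11 May 2037 (Mon).
6 of the 8 holidays fall on weekdays; the rest are weekends and were already excluded.
Business days: 75 − 6 = 69.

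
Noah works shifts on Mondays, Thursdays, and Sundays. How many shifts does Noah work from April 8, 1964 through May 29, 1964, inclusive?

22

April 8, 1964 is a Wednesday.
The range spans 52 days (inclusive of both endpoints).
52 = 7 × 7 + 3, so there are 7 full weeks plus 3 extra days.
Each full week contributes 3 days from the set (Mon, Thu, Sun): 7 × 3 = 21.
The 3 extra days are Wed, Thu, Fri — 1 of them qualifies.
Total: 21 + 1 = 22.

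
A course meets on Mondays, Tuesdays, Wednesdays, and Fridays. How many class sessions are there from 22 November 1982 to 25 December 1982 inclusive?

20

22 November 1982 is a Monday.
From 22 November 1982 to 25 December 1982 is 34 days inclusive.
34 = 7 × 4 + 6, so there are 4 full weeks plus 6 extra days.
Each full week contributes 4 days from the set (Mon, Tue, Wed, Fri): 4 × 4 = 16.
The 6 extra days are Monday, Tuesday, Wednesday, Thursday, Friday, Saturday — 4 of them qualify.
Total: 16 + 4 = 20.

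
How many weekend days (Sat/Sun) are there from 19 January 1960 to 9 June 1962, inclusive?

249

19 January 1960 is a Tuesday.
That's 873 days from start to end, counting both.
873 = 7 × 124 + 5, so there are 124 full weeks plus 5 extra days.
Each full week contributes 2 weekend days (Sat, Sun): 124 × 2 = 248.
The 5 extra days are Tuesday, Wednesday, Thursday, Friday, Saturday — 1 of them qualifies.
Total: 248 + 1 = 249.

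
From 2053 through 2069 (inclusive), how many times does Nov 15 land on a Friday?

2

Day of week of November 15 in each year:
2053: Sat, 2054: Sun, 2055: Mon, 2056: Wed, 2057: Thu, 2058: Fri ✓, 2059: Sat, 2060: Mon, 2061: Tue, 2062: Wed, 2063: Thu, 2064: Sat, 2065: Sun, 2066: Mon, 2067: Tue, 2068: Thu, 2069: Fri ✓
Fridays: 2058, 2069.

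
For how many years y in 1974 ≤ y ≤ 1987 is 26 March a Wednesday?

3

Day of week of March 26 in each year:
1974: Tue, 1975: Wed ✓, 1976: Fri, 1977: Sat, 1978: Sun, 1979: Mon, 1980: Wed ✓, 1981: Thu, 1982: Fri, 1983: Sat, 1984: Mon, 1985: Tue, 1986: Wed ✓, 1987: Thu
Wednesdays: 1975, 1980, 1986.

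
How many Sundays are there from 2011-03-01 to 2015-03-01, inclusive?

2011-03-01 is a Tuesday.
From 2011-03-01 to 2015-03-01 is 1462 days inclusive.
1462 = 7 × 208 + 6, so there are 208 full weeks plus 6 extra days.
Each full week contributes one Sunday: 208 so far.
The 6 extra days are Tuesday, Wednesday, Thursday, Friday, Saturday, Sunday — 1 of them qualifies.
Total: 208 + 1 = 209.

209 Sundays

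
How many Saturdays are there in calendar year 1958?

Jan 1, 1958 is a Wednesday.
The range spans 365 days (inclusive of both endpoints).
365 = 7 × 52 + 1, so there are 52 full weeks plus 1 extra day.
Each full week contributes one Saturday: 52 so far.
The 1 extra day is Wed — none qualify.
Total: 52 + 0 = 52.

52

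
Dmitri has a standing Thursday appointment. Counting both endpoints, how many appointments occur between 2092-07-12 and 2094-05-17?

96

2092-07-12 is a Saturday.
The range spans 675 days (inclusive of both endpoints).
675 = 7 × 96 + 3, so there are 96 full weeks plus 3 extra days.
Each full week contributes one Thursday: 96 so far.
The 3 extra days are Saturday, Sunday, Monday — none qualify.
Total: 96 + 0 = 96.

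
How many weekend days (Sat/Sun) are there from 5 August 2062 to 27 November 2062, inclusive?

5 August 2062 is a Saturday.
That's 115 days from start to end, counting both.
115 = 7 × 16 + 3, so there are 16 full weeks plus 3 extra days.
Each full week contributes 2 weekend days (Sat, Sun): 16 × 2 = 32.
The 3 extra days are Sat, Sun, Mon — 2 of them qualify.
Total: 32 + 2 = 34.

34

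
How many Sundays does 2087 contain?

1 January 2087 is a Wednesday.
From 1 January 2087 to 31 December 2087 is 365 days inclusive.
365 = 7 × 52 + 1, so there are 52 full weeks plus 1 extra day.
Each full week contributes one Sunday: 52 so far.
The 1 extra day is Wed — none qualify.
Total: 52 + 0 = 52.

52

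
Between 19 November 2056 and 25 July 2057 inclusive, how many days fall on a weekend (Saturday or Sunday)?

19 November 2056 is a Sunday.
The range spans 249 days (inclusive of both endpoints).
249 = 7 × 35 + 4, so there are 35 full weeks plus 4 extra days.
Each full week contributes 2 weekend days (Sat, Sun): 35 × 2 = 70.
The 4 extra days are Sunday, Monday, Tuesday, Wednesday — 1 of them qualifies.
Total: 70 + 1 = 71.

71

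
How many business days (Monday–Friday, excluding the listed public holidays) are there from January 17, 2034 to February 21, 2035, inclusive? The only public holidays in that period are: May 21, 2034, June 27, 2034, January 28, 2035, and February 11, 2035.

286 business days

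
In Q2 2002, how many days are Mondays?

13

Apr 1, 2002 is a Monday.
That's 91 days from start to end, counting both.
91 = 7 × 13, so the span is exactly 13 full weeks.
Each full week contributes one Monday: 13 so far.
Total: 13.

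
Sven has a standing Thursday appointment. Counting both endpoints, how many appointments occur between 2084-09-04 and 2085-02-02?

22

2084-09-04 is a Monday.
The range spans 152 days (inclusive of both endpoints).
152 = 7 × 21 + 5, so there are 21 full weeks plus 5 extra days.
Each full week contributes one Thursday: 21 so far.
The 5 extra days are Mon, Tue, Wed, Thu, Fri — 1 of them qualifies.
Total: 21 + 1 = 22.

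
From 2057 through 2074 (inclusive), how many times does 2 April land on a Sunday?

2

Day of week of April 2 in each year:
2057: Mon, 2058: Tue, 2059: Wed, 2060: Fri, 2061: Sat, 2062: Sun ✓, 2063: Mon, 2064: Wed, 2065: Thu, 2066: Fri, 2067: Sat, 2068: Mon, 2069: Tue, 2070: Wed, 2071: Thu, 2072: Sat, 2073: Sun ✓, 2074: Mon
Sundays: 2062, 2073.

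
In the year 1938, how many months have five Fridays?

4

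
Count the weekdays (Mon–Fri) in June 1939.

Jun 1, 1939 is a Thursday.
From Jun 1, 1939 to Jun 30, 1939 is 30 days inclusive.
30 = 7 × 4 + 2, so there are 4 full weeks plus 2 extra days.
Each full week contributes 5 weekdays (Mon–Fri): 4 × 5 = 20.
The 2 extra days are Thursday, Friday — 2 of them qualify.
Total: 20 + 2 = 22.

22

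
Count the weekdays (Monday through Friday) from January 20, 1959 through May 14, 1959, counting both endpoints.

83 weekdays

January 20, 1959 is a Tuesday.
The range spans 115 days (inclusive of both endpoints).
115 = 7 × 16 + 3, so there are 16 full weeks plus 3 extra days.
Each full week contributes 5 weekdays (Mon–Fri): 16 × 5 = 80.
The 3 extra days are Tuesday, Wednesday, Thursday — 3 of them qualify.
Total: 80 + 3 = 83.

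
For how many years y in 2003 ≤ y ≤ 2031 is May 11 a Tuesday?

4

Day of week of May 11 in each year:
2003: Sun, 2004: Tue ✓, 2005: Wed, 2006: Thu, 2007: Fri, 2008: Sun, 2009: Mon, 2010: Tue ✓, 2011: Wed, 2012: Fri, 2013: Sat, 2014: Sun, 2015: Mon, 2016: Wed, 2017: Thu, 2018: Fri, 2019: Sat, 2020: Mon, 2021: Tue ✓, 2022: Wed, 2023: Thu, 2024: Sat, 2025: Sun, 2026: Mon, 2027: Tue ✓, 2028: Thu, 2029: Fri, 2030: Sat, 2031: Sun
Tuesdays: 2004, 2010, 2021, 2027.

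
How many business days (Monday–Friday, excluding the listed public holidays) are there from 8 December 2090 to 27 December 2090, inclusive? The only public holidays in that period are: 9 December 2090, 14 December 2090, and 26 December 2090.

12 business days

8 December 2090 is a Friday.
That's 20 days from start to end, counting both.
20 = 7 × 2 + 6, so there are 2 full weeks plus 6 extra days.
Each full week contributes 5 weekdays (Mon–Fri): 2 × 5 = 10.
The 6 extra days are Fri, Sat, Sun, Mon, Tue, Wed — 4 of them qualify.
Total: 10 + 4 = 14.
Holidays: 9 December 2090 (Sat); 14 December 2090 (Thu); 26 December 2090 (Tue).
2 of the 3 holidays fall on weekdays; the rest are weekends and were already excluded.
Business days: 14 − 2 = 12.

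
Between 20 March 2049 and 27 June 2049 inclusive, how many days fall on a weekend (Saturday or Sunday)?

30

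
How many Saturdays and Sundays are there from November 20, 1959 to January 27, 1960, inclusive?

November 20, 1959 is a Friday.
From November 20, 1959 to January 27, 1960 is 69 days inclusive.
69 = 7 × 9 + 6, so there are 9 full weeks plus 6 extra days.
Each full week contributes 2 weekend days (Sat, Sun): 9 × 2 = 18.
The 6 extra days are Fri, Sat, Sun, Mon, Tue, Wed — 2 of them qualify.
Total: 18 + 2 = 20.

20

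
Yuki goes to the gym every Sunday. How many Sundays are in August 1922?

Aug 1, 1922 is a Tuesday.
The range spans 31 days (inclusive of both endpoints).
31 = 7 × 4 + 3, so there are 4 full weeks plus 3 extra days.
Each full week contributes one Sunday: 4 so far.
The 3 extra days are Tue, Wed, Thu — none qualify.
Total: 4 + 0 = 4.

4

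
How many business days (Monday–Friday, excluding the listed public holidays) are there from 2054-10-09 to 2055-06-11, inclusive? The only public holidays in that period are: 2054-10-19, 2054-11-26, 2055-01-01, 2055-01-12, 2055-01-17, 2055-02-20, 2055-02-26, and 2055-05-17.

2054-10-09 is a Friday.
That's 246 days from start to end, counting both.
246 = 7 × 35 + 1, so there are 35 full weeks plus 1 extra day.
Each full week contributes 5 weekdays (Mon–Fri): 35 × 5 = 175.
The 1 extra day is Fri — 1 of them qualifies.
Total: 175 + 1 = 176.
Holidays: 2054-10-19 (Mon); 2054-11-26 (Thu); 2055-01-01 (Fri); 2055-01-12 (Tue); 2055-01-17 (Sun); 2055-02-20 (Sat); 2055-02-26 (Fri); 2055-05-17 (Mon).
6 of the 8 holidays fall on weekdays; the rest are weekends and were already excluded.
Business days: 176 − 6 = 170.

170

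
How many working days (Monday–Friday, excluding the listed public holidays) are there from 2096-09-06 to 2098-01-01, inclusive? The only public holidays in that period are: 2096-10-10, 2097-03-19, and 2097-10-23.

342

2096-09-06 is a Thursday.
From 2096-09-06 to 2098-01-01 is 483 days inclusive.
483 = 7 × 69, so the span is exactly 69 full weeks.
Each full week contributes 5 weekdays (Mon–Fri): 69 × 5 = 345.
Holidays: 2096-10-10 (Wed); 2097-03-19 (Tue); 2097-10-23 (Wed).
All 3 holidays fall on weekdays, so subtract 3.
Business days: 345 − 3 = 342.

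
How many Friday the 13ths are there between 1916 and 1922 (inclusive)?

11

Friday-the-13ths by year:
1916: Oct
1917: Apr, Jul
1918: Sep, Dec
1919: Jun
1920: Feb, Aug
1921: May
1922: Jan, Oct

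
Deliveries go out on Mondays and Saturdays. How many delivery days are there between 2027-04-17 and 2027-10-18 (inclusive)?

54

2027-04-17 is a Saturday.
That's 185 days from start to end, counting both.
185 = 7 × 26 + 3, so there are 26 full weeks plus 3 extra days.
Each full week contributes 2 days from the set (Mon, Sat): 26 × 2 = 52.
The 3 extra days are Saturday, Sunday, Monday — 2 of them qualify.
Total: 52 + 2 = 54.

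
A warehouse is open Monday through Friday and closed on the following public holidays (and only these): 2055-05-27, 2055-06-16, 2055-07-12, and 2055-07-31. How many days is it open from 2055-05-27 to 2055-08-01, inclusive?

2055-05-27 is a Thursday.
From 2055-05-27 to 2055-08-01 is 67 days inclusive.
67 = 7 × 9 + 4, so there are 9 full weeks plus 4 extra days.
Each full week contributes 5 weekdays (Mon–Fri): 9 × 5 = 45.
The 4 extra days are Thursday, Friday, Saturday, Sunday — 2 of them qualify.
Total: 45 + 2 = 47.
Holidays: 2055-05-27 (Thu); 2055-06-16 (Wed); 2055-07-12 (Mon); 2055-07-31 (Sat).
3 of the 4 holidays fall on weekdays; the rest are weekends and were already excluded.
Business days: 47 − 3 = 44.

44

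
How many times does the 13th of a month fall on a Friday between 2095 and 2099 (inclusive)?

10

Friday-the-13ths by year:
2095: May
2096: Jan, Apr, Jul
2097: Sep, Dec
2098: Jun
2099: Feb, Mar, Nov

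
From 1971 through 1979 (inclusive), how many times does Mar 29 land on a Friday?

1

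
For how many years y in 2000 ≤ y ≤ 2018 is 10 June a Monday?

2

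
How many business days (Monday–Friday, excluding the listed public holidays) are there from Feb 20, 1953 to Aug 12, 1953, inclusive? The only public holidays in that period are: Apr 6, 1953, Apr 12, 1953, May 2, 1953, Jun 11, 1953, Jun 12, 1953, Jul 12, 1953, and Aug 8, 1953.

121

Feb 20, 1953 is a Friday.
The range spans 174 days (inclusive of both endpoints).
174 = 7 × 24 + 6, so there are 24 full weeks plus 6 extra days.
Each full week contributes 5 weekdays (Mon–Fri): 24 × 5 = 120.
The 6 extra days are Friday, Saturday, Sunday, Monday, Tuesday, Wednesday — 4 of them qualify.
Total: 120 + 4 = 124.
Holidays: Apr 6, 1953 (Mon); Apr 12, 1953 (Sun); May 2, 1953 (Sat); Jun 11, 1953 (Thu); Jun 12, 1953 (Fri); Jul 12, 1953 (Sun); Aug 8, 1953 (Sat).
3 of the 7 holidays fall on weekdays; the rest are weekends and were already excluded.
Business days: 124 − 3 = 121.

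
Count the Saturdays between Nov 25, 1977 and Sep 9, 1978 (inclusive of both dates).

42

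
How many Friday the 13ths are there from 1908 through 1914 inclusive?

Friday-the-13ths by year:
1908: Mar, Nov
1909: Aug
1910: May
1911: Jan, Oct
1912: Sep, Dec
1913: Jun
1914: Feb, Mar, Nov

12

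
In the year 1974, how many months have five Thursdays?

A month has five Thursdays exactly when Thursday falls within its first (length − 28) days.
Jan: 31 days, starts Tue → 5 of Tue, Wed, Thu ✓
Feb: 28 days, starts Fri → 5 of (none)
Mar: 31 days, starts Fri → 5 of Fri, Sat, Sun
Apr: 30 days, starts Mon → 5 of Mon, Tue
May: 31 days, starts Wed → 5 of Wed, Thu, Fri ✓
Jun: 30 days, starts Sat → 5 of Sat, Sun
Jul: 31 days, starts Mon → 5 of Mon, Tue, Wed
Aug: 31 days, starts Thu → 5 of Thu, Fri, Sat ✓
Sep: 30 days, starts Sun → 5 of Sun, Mon
Oct: 31 days, starts Tue → 5 of Tue, Wed, Thu ✓
Nov: 30 days, starts Fri → 5 of Fri, Sat
Dec: 31 days, starts Sun → 5 of Sun, Mon, Tue
Months with five Thursdays: Jan, May, Aug, Oct.

4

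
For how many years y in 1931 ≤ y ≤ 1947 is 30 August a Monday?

Day of week of August 30 in each year:
1931: Sun, 1932: Tue, 1933: Wed, 1934: Thu, 1935: Fri, 1936: Sun, 1937: Mon ✓, 1938: Tue, 1939: Wed, 1940: Fri, 1941: Sat, 1942: Sun, 1943: Mon ✓, 1944: Wed, 1945: Thu, 1946: Fri, 1947: Sat
Mondays: 1937, 1943.

2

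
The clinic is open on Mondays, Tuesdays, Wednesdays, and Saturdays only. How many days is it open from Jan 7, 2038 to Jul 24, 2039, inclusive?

321

Jan 7, 2038 is a Thursday.
That's 564 days from start to end, counting both.
564 = 7 × 80 + 4, so there are 80 full weeks plus 4 extra days.
Each full week contributes 4 days from the set (Mon, Tue, Wed, Sat): 80 × 4 = 320.
The 4 extra days are Thu, Fri, Sat, Sun — 1 of them qualifies.
Total: 320 + 1 = 321.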